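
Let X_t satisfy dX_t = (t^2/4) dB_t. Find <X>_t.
<X>_t = t^5/80

For an Itô process dX_t = a(t) dt + b(t) dB_t, the quadratic variation is <X>_t = int_0^t b(s)^2 ds (the drift term does not contribute). Here b(s) = s^2/4, so
  b(s)^2 = s^4/16.
Integrating from 0 to t:
  <X>_t = int_0^t (s^4/16) ds = t^5/80.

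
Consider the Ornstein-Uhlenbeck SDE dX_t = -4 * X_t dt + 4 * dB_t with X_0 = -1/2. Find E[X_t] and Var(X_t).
E[X_t] = -exp(-4*t)/2; Var(X_t) = 2 - 2*exp(-8*t)

The OU SDE dX = -theta X dt + sigma dB admits the integrating factor exp(theta t): d(exp(theta t) X_t) = sigma exp(theta t) dB_t. Integrating from 0 to t:
  X_t = x_0 * exp(-theta t) + sigma * int_0^t exp(-theta (t-s)) dB_s.
The Itô integral has mean 0 and (by the Itô isometry) variance sigma^2 * int_0^t exp(-2 theta (t - s)) ds = sigma^2 * (1 - exp(-2 theta t)) / (2 theta).
With theta = 4, sigma = 4, x_0 = -1/2:
  E[X_t] = -1/2 * exp(-4 t) = -exp(-4*t)/2
  Var(X_t) = (4)^2 * (1 - exp(-2*4 t)) / (2 * 4) = 2 - 2*exp(-8*t).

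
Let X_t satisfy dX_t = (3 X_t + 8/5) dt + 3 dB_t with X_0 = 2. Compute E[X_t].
E[X_t] = 38*exp(3*t)/15 - 8/15

Taking expectations and using E[dB_t] = 0, the mean m(t) = E[X_t] satisfies the ODE m'(t) = a m(t) + b with m(0) = x_0. With a = 3, b = 8/5, x_0 = 2, the solution is
  m(t) = x_0 * exp(a t) + (b/a) * (exp(a t) - 1)
       = 2 * exp(3 t) + ((8/5)/3) * (exp(3 t) - 1)
       = 38*exp(3*t)/15 - 8/15.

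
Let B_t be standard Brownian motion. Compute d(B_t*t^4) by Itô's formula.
d(B_t*t^4) = (4*B_t*t^3) dt + (t^4) dB_t

Itô's formula for f(t, x): d f(t, B_t) = (f_t + (1/2) f_xx) dt + f_x dB_t. Compute partials of f(t, x) = t^4*x:
  f_t(t,x)  = 4*t^3*x
  f_x(t,x)  = t^4
  f_xx(t,x) = 0
Assemble drift = f_t + (1/2) f_xx = 4*t^3*x and diffusion = f_x = t^4. Substituting x = B_t:
  d(B_t*t^4) = (4*B_t*t^3) dt + (t^4) dB_t.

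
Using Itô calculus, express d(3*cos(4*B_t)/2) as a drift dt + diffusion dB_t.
d(3*cos(4*B_t)/2) = (-12*cos(4*B_t)) dt + (-6*sin(4*B_t)) dB_t

Itô's formula for f(B_t) gives d f(B_t) = f'(B_t) dB_t + (1/2) f''(B_t) dt. Compute derivatives of f(x) = 3*cos(4*x)/2:
  f'(x)  = -6*sin(4*x)
  f''(x) = -24*cos(4*x)
Substitute x = B_t and multiply the f'' term by 1/2:
  drift     = (1/2) * (-24*cos(4*x)) evaluated at B_t = -12*cos(4*B_t)
  diffusion = (-6*sin(4*x)) evaluated at B_t = -6*sin(4*B_t)
Therefore d(3*cos(4*B_t)/2) = (-12*cos(4*B_t)) dt + (-6*sin(4*B_t)) dB_t.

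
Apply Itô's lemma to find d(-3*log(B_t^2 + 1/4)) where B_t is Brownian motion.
d(-3*log(B_t^2 + 1/4)) = (12*(4*B_t^2 - 1)/(4*B_t^2 + 1)^2) dt + (-24*B_t/(4*B_t^2 + 1)) dB_t

Itô's formula for f(B_t) gives d f(B_t) = f'(B_t) dB_t + (1/2) f''(B_t) dt. Compute derivatives of f(x) = -3*log(x^2 + 1/4):
  f'(x)  = -24*x/(4*x^2 + 1)
  f''(x) = 24*(4*x^2 - 1)/(4*x^2 + 1)^2
Substitute x = B_t and multiply the f'' term by 1/2:
  drift     = (1/2) * (24*(4*x^2 - 1)/(4*x^2 + 1)^2) evaluated at B_t = 12*(4*B_t^2 - 1)/(4*B_t^2 + 1)^2
  diffusion = (-24*x/(4*x^2 + 1)) evaluated at B_t = -24*B_t/(4*B_t^2 + 1)
Therefore d(-3*log(B_t^2 + 1/4)) = (12*(4*B_t^2 - 1)/(4*B_t^2 + 1)^2) dt + (-24*B_t/(4*B_t^2 + 1)) dB_t.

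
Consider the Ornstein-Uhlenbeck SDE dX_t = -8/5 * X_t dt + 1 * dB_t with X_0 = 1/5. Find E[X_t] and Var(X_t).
E[X_t] = exp(-8*t/5)/5; Var(X_t) = 5/16 - 5*exp(-16*t/5)/16

The OU SDE dX = -theta X dt + sigma dB admits the integrating factor exp(theta t): d(exp(theta t) X_t) = sigma exp(theta t) dB_t. Integrating from 0 to t:
  X_t = x_0 * exp(-theta t) + sigma * int_0^t exp(-theta (t-s)) dB_s.
The Itô integral has mean 0 and (by the Itô isometry) variance sigma^2 * int_0^t exp(-2 theta (t - s)) ds = sigma^2 * (1 - exp(-2 theta t)) / (2 theta).
With theta = 8/5, sigma = 1, x_0 = 1/5:
  E[X_t] = 1/5 * exp(-8/5 t) = exp(-8*t/5)/5
  Var(X_t) = (1)^2 * (1 - exp(-2*8/5 t)) / (2 * 8/5) = 5/16 - 5*exp(-16*t/5)/16.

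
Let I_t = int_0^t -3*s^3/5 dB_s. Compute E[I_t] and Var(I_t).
E[I_t] = 0; Var(I_t) = 9*t^7/175

The Itô integral of a deterministic integrand f(s) has mean 0 because each increment f(s) * (B_{s+ds} - B_s) has mean 0. By the Itô isometry:
  Var( int_0^t f(s) dB_s ) = E[ (int_0^t f(s) dB_s)^2 ] = int_0^t f(s)^2 ds.
Here f(s) = -3*s^3/5, so f(s)^2 = 9*s^6/25. Integrate:
  int_0^t (9*s^6/25) ds = 9*t^7/175.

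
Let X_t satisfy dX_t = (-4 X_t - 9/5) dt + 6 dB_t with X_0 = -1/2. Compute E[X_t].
E[X_t] = -9/20 - exp(-4*t)/20

Taking expectations and using E[dB_t] = 0, the mean m(t) = E[X_t] satisfies the ODE m'(t) = a m(t) + b with m(0) = x_0. With a = -4, b = -9/5, x_0 = -1/2, the solution is
  m(t) = x_0 * exp(a t) + (b/a) * (exp(a t) - 1)
       = (-1/2) * exp((-4) t) + ((-9/5)/(-4)) * (exp((-4) t) - 1)
       = -9/20 - exp(-4*t)/20.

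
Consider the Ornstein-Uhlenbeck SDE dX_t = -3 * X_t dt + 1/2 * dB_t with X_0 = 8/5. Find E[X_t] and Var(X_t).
E[X_t] = 8*exp(-3*t)/5; Var(X_t) = 1/24 - exp(-6*t)/24

The OU SDE dX = -theta X dt + sigma dB admits the integrating factor exp(theta t): d(exp(theta t) X_t) = sigma exp(theta t) dB_t. Integrating from 0 to t:
  X_t = x_0 * exp(-theta t) + sigma * int_0^t exp(-theta (t-s)) dB_s.
The Itô integral has mean 0 and (by the Itô isometry) variance sigma^2 * int_0^t exp(-2 theta (t - s)) ds = sigma^2 * (1 - exp(-2 theta t)) / (2 theta).
With theta = 3, sigma = 1/2, x_0 = 8/5:
  E[X_t] = 8/5 * exp(-3 t) = 8*exp(-3*t)/5
  Var(X_t) = (1/2)^2 * (1 - exp(-2*3 t)) / (2 * 3) = 1/24 - exp(-6*t)/24.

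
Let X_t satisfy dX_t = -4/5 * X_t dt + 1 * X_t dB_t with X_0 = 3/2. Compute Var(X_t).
Var(X_t) = (9*exp(t) - 9)*exp(-8*t/5)/4

For GBM dX = mu X dt + sigma X dB with X_0 = x_0, apply Itô to Y = log X: dY = (mu - sigma^2/2) dt + sigma dB, so Y_t = log(x_0) + (mu - sigma^2/2) t + sigma B_t and hence X_t = x_0 * exp((mu - sigma^2/2) t + sigma B_t).
With mu = -4/5, sigma = 1, x_0 = 3/2, this gives:
  X_t = 3/2 * exp((-13/10) * t + (1) * B_t).
Since sigma*B_t ~ Normal(0, sigma^2 t), E[exp(sigma*B_t)] = exp(sigma^2 t / 2); so E[X_t] = x_0 * exp((mu - sigma^2/2) t) * exp(sigma^2 t / 2) = x_0 * exp(mu t) = 3*exp(-4*t/5)/2.
Var(X_t) = E[X_t^2] - (E[X_t])^2 = x_0^2 * exp(2 mu t) * (exp(sigma^2 t) - 1) = (9*exp(t) - 9)*exp(-8*t/5)/4.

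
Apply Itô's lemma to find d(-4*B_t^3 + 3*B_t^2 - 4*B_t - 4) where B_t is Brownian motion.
d(-4*B_t^3 + 3*B_t^2 - 4*B_t - 4) = (3 - 12*B_t) dt + (-12*B_t^2 + 6*B_t - 4) dB_t

Itô's formula for f(B_t) gives d f(B_t) = f'(B_t) dB_t + (1/2) f''(B_t) dt. Compute derivatives of f(x) = -4*x^3 + 3*x^2 - 4*x - 4:
  f'(x)  = -12*x^2 + 6*x - 4
  f''(x) = 6 - 24*x
Substitute x = B_t and multiply the f'' term by 1/2:
  drift     = (1/2) * (6 - 24*x) evaluated at B_t = 3 - 12*B_t
  diffusion = (-12*x^2 + 6*x - 4) evaluated at B_t = -12*B_t^2 + 6*B_t - 4
Therefore d(-4*B_t^3 + 3*B_t^2 - 4*B_t - 4) = (3 - 12*B_t) dt + (-12*B_t^2 + 6*B_t - 4) dB_t.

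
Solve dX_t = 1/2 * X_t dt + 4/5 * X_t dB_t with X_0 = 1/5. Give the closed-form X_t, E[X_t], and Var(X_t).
X_t = 1/5 * exp((9/50) t + (4/5) B_t); E[X_t] = exp(t/2)/5; Var(X_t) = (exp(16*t/25) - 1)*exp(t)/25

For GBM dX = mu X dt + sigma X dB with X_0 = x_0, apply Itô to Y = log X: dY = (mu - sigma^2/2) dt + sigma dB, so Y_t = log(x_0) + (mu - sigma^2/2) t + sigma B_t and hence X_t = x_0 * exp((mu - sigma^2/2) t + sigma B_t).
With mu = 1/2, sigma = 4/5, x_0 = 1/5, this gives:
  X_t = 1/5 * exp((9/50) * t + (4/5) * B_t).
Since sigma*B_t ~ Normal(0, sigma^2 t), E[exp(sigma*B_t)] = exp(sigma^2 t / 2); so E[X_t] = x_0 * exp((mu - sigma^2/2) t) * exp(sigma^2 t / 2) = x_0 * exp(mu t) = exp(t/2)/5.
Var(X_t) = E[X_t^2] - (E[X_t])^2 = x_0^2 * exp(2 mu t) * (exp(sigma^2 t) - 1) = (exp(16*t/25) - 1)*exp(t)/25.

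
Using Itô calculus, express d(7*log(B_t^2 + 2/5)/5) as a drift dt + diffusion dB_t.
d(7*log(B_t^2 + 2/5)/5) = (7*(2 - 5*B_t^2)/(5*B_t^2 + 2)^2) dt + (14*B_t/(5*B_t^2 + 2)) dB_t

Itô's formula for f(B_t) gives d f(B_t) = f'(B_t) dB_t + (1/2) f''(B_t) dt. Compute derivatives of f(x) = 7*log(x^2 + 2/5)/5:
  f'(x)  = 14*x/(5*x^2 + 2)
  f''(x) = 14*(2 - 5*x^2)/(5*x^2 + 2)^2
Substitute x = B_t and multiply the f'' term by 1/2:
  drift     = (1/2) * (14*(2 - 5*x^2)/(5*x^2 + 2)^2) evaluated at B_t = 7*(2 - 5*B_t^2)/(5*B_t^2 + 2)^2
  diffusion = (14*x/(5*x^2 + 2)) evaluated at B_t = 14*B_t/(5*B_t^2 + 2)
Therefore d(7*log(B_t^2 + 2/5)/5) = (7*(2 - 5*B_t^2)/(5*B_t^2 + 2)^2) dt + (14*B_t/(5*B_t^2 + 2)) dB_t.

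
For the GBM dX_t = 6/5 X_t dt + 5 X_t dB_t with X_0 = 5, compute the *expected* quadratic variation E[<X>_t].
E[<X>_t] = 3125*exp(137*t/5)/137 - 3125/137

<X>_t = int_0^t (5 * X_s)^2 ds. Taking expectation inside the integral: E[<X>_t] = 5^2 * int_0^t E[X_s^2] ds. For GBM, E[X_s^2] = x_0^2 * exp((2 mu + sigma^2) s). Integrating:
  E[<X>_t] = 5^2 * 5^2 * (exp((2*(6/5) + 5^2) t) - 1) / (2*(6/5) + 5^2)
           = 5^2 * 5^2 * (exp((137/5) t) - 1) / (137/5) = 3125*exp(137*t/5)/137 - 3125/137.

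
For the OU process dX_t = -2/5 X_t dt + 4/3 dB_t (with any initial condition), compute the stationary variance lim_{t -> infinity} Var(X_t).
lim Var(X_t) = 20/9

The OU SDE dX = -theta X dt + sigma dB admits the integrating factor exp(theta t): d(exp(theta t) X_t) = sigma exp(theta t) dB_t. Integrating from 0 to t gives X_t = x_0 * exp(-theta t) + sigma * int_0^t exp(-theta (t-s)) dB_s for any initial x_0. The Itô integral has variance (by the Itô isometry) sigma^2 * int_0^t exp(-2 theta (t - s)) ds = sigma^2 * (1 - exp(-2 theta t)) / (2 theta), independent of x_0.
With theta = 2/5, sigma = 4/3:
  Var(X_t) = (4/3)^2 * (1 - exp(-2*2/5 t)) / (2 * 2/5) = 20/9 - 20*exp(-4*t/5)/9.
As t -> infinity, exp(-2*2/5 t) -> 0, so the stationary variance is sigma^2 / (2 theta) = 20/9.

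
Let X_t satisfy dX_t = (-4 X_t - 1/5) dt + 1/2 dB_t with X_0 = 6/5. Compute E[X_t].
E[X_t] = -1/20 + 5*exp(-4*t)/4

Taking expectations and using E[dB_t] = 0, the mean m(t) = E[X_t] satisfies the ODE m'(t) = a m(t) + b with m(0) = x_0. With a = -4, b = -1/5, x_0 = 6/5, the solution is
  m(t) = x_0 * exp(a t) + (b/a) * (exp(a t) - 1)
       = (6/5) * exp((-4) t) + ((-1/5)/(-4)) * (exp((-4) t) - 1)
       = -1/20 + 5*exp(-4*t)/4.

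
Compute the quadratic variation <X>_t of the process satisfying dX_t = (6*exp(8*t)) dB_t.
<X>_t = 9*exp(16*t)/4 - 9/4

For an Itô process dX_t = a(t) dt + b(t) dB_t, the quadratic variation is <X>_t = int_0^t b(s)^2 ds (the drift term does not contribute). Here b(s) = 6*exp(8*s), so
  b(s)^2 = 36*exp(16*s).
Integrating from 0 to t:
  <X>_t = int_0^t (36*exp(16*s)) ds = 9*exp(16*t)/4 - 9/4.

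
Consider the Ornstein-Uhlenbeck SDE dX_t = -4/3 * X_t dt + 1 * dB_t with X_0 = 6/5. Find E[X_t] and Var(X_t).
E[X_t] = 6*exp(-4*t/3)/5; Var(X_t) = 3/8 - 3*exp(-8*t/3)/8

The OU SDE dX = -theta X dt + sigma dB admits the integrating factor exp(theta t): d(exp(theta t) X_t) = sigma exp(theta t) dB_t. Integrating from 0 to t:
  X_t = x_0 * exp(-theta t) + sigma * int_0^t exp(-theta (t-s)) dB_s.
The Itô integral has mean 0 and (by the Itô isometry) variance sigma^2 * int_0^t exp(-2 theta (t - s)) ds = sigma^2 * (1 - exp(-2 theta t)) / (2 theta).
With theta = 4/3, sigma = 1, x_0 = 6/5:
  E[X_t] = 6/5 * exp(-4/3 t) = 6*exp(-4*t/3)/5
  Var(X_t) = (1)^2 * (1 - exp(-2*4/3 t)) / (2 * 4/3) = 3/8 - 3*exp(-8*t/3)/8.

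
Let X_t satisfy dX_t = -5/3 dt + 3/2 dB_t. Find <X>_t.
<X>_t = 9*t/4

For an Itô process dX_t = a(t) dt + b(t) dB_t, the quadratic variation is <X>_t = int_0^t b(s)^2 ds (the drift term does not contribute). Here b(s) = 3/2, so
  b(s)^2 = 9/4.
Integrating from 0 to t:
  <X>_t = int_0^t (9/4) ds = 9*t/4.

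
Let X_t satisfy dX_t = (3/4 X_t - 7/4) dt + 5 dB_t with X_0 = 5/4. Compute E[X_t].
E[X_t] = 7/3 - 13*exp(3*t/4)/12

Taking expectations and using E[dB_t] = 0, the mean m(t) = E[X_t] satisfies the ODE m'(t) = a m(t) + b with m(0) = x_0. With a = 3/4, b = -7/4, x_0 = 5/4, the solution is
  m(t) = x_0 * exp(a t) + (b/a) * (exp(a t) - 1)
       = (5/4) * exp((3/4) t) + ((-7/4)/(3/4)) * (exp((3/4) t) - 1)
       = 7/3 - 13*exp(3*t/4)/12.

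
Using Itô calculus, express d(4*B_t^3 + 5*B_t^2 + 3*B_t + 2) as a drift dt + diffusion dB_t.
d(4*B_t^3 + 5*B_t^2 + 3*B_t + 2) = (12*B_t + 5) dt + (12*B_t^2 + 10*B_t + 3) dB_t

Itô's formula for f(B_t) gives d f(B_t) = f'(B_t) dB_t + (1/2) f''(B_t) dt. Compute derivatives of f(x) = 4*x^3 + 5*x^2 + 3*x + 2:
  f'(x)  = 12*x^2 + 10*x + 3
  f''(x) = 24*x + 10
Substitute x = B_t and multiply the f'' term by 1/2:
  drift     = (1/2) * (24*x + 10) evaluated at B_t = 12*B_t + 5
  diffusion = (12*x^2 + 10*x + 3) evaluated at B_t = 12*B_t^2 + 10*B_t + 3
Therefore d(4*B_t^3 + 5*B_t^2 + 3*B_t + 2) = (12*B_t + 5) dt + (12*B_t^2 + 10*B_t + 3) dB_t.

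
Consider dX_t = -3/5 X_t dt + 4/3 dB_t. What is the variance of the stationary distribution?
lim Var(X_t) = 40/27

The OU SDE dX = -theta X dt + sigma dB admits the integrating factor exp(theta t): d(exp(theta t) X_t) = sigma exp(theta t) dB_t. Integrating from 0 to t gives X_t = x_0 * exp(-theta t) + sigma * int_0^t exp(-theta (t-s)) dB_s for any initial x_0. The Itô integral has variance (by the Itô isometry) sigma^2 * int_0^t exp(-2 theta (t - s)) ds = sigma^2 * (1 - exp(-2 theta t)) / (2 theta), independent of x_0.
With theta = 3/5, sigma = 4/3:
  Var(X_t) = (4/3)^2 * (1 - exp(-2*3/5 t)) / (2 * 3/5) = 40/27 - 40*exp(-6*t/5)/27.
As t -> infinity, exp(-2*3/5 t) -> 0, so the stationary variance is sigma^2 / (2 theta) = 40/27.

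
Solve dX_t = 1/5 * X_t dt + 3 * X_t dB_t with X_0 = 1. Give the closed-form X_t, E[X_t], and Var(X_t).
X_t = 1 * exp((-43/10) t + (3) B_t); E[X_t] = exp(t/5); Var(X_t) = (exp(9*t) - 1)*exp(2*t/5)

For GBM dX = mu X dt + sigma X dB with X_0 = x_0, apply Itô to Y = log X: dY = (mu - sigma^2/2) dt + sigma dB, so Y_t = log(x_0) + (mu - sigma^2/2) t + sigma B_t and hence X_t = x_0 * exp((mu - sigma^2/2) t + sigma B_t).
With mu = 1/5, sigma = 3, x_0 = 1, this gives:
  X_t = 1 * exp((-43/10) * t + (3) * B_t).
Since sigma*B_t ~ Normal(0, sigma^2 t), E[exp(sigma*B_t)] = exp(sigma^2 t / 2); so E[X_t] = x_0 * exp((mu - sigma^2/2) t) * exp(sigma^2 t / 2) = x_0 * exp(mu t) = exp(t/5).
Var(X_t) = E[X_t^2] - (E[X_t])^2 = x_0^2 * exp(2 mu t) * (exp(sigma^2 t) - 1) = (exp(9*t) - 1)*exp(2*t/5).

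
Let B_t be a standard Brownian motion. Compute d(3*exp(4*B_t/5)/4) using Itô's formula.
d(3*exp(4*B_t/5)/4) = (6*exp(4*B_t/5)/25) dt + (3*exp(4*B_t/5)/5) dB_t

Itô's formula for f(B_t) gives d f(B_t) = f'(B_t) dB_t + (1/2) f''(B_t) dt. Compute derivatives of f(x) = 3*exp(4*x/5)/4:
  f'(x)  = 3*exp(4*x/5)/5
  f''(x) = 12*exp(4*x/5)/25
Substitute x = B_t and multiply the f'' term by 1/2:
  drift     = (1/2) * (12*exp(4*x/5)/25) evaluated at B_t = 6*exp(4*B_t/5)/25
  diffusion = (3*exp(4*x/5)/5) evaluated at B_t = 3*exp(4*B_t/5)/5
Therefore d(3*exp(4*B_t/5)/4) = (6*exp(4*B_t/5)/25) dt + (3*exp(4*B_t/5)/5) dB_t.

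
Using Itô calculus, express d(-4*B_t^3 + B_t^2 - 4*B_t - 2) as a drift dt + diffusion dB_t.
d(-4*B_t^3 + B_t^2 - 4*B_t - 2) = (1 - 12*B_t) dt + (-12*B_t^2 + 2*B_t - 4) dB_t

Itô's formula for f(B_t) gives d f(B_t) = f'(B_t) dB_t + (1/2) f''(B_t) dt. Compute derivatives of f(x) = -4*x^3 + x^2 - 4*x - 2:
  f'(x)  = -12*x^2 + 2*x - 4
  f''(x) = 2 - 24*x
Substitute x = B_t and multiply the f'' term by 1/2:
  drift     = (1/2) * (2 - 24*x) evaluated at B_t = 1 - 12*B_t
  diffusion = (-12*x^2 + 2*x - 4) evaluated at B_t = -12*B_t^2 + 2*B_t - 4
Therefore d(-4*B_t^3 + B_t^2 - 4*B_t - 2) = (1 - 12*B_t) dt + (-12*B_t^2 + 2*B_t - 4) dB_t.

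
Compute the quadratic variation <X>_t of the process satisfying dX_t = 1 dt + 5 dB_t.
<X>_t = 25*t

For an Itô process dX_t = a(t) dt + b(t) dB_t, the quadratic variation is <X>_t = int_0^t b(s)^2 ds (the drift term does not contribute). Here b(s) = 5, so
  b(s)^2 = 25.
Integrating from 0 to t:
  <X>_t = int_0^t (25) ds = 25*t.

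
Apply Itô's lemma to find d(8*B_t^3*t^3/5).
d(8*B_t^3*t^3/5) = (24*B_t*t^2*(B_t^2 + t)/5) dt + (24*B_t^2*t^3/5) dB_t

Itô's formula for f(t, x): d f(t, B_t) = (f_t + (1/2) f_xx) dt + f_x dB_t. Compute partials of f(t, x) = 8*t^3*x^3/5:
  f_t(t,x)  = 24*t^2*x^3/5
  f_x(t,x)  = 24*t^3*x^2/5
  f_xx(t,x) = 48*t^3*x/5
Assemble drift = f_t + (1/2) f_xx = 24*t^2*x*(t + x^2)/5 and diffusion = f_x = 24*t^3*x^2/5. Substituting x = B_t:
  d(8*B_t^3*t^3/5) = (24*B_t*t^2*(B_t^2 + t)/5) dt + (24*B_t^2*t^3/5) dB_t.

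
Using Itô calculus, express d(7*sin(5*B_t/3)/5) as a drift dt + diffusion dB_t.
d(7*sin(5*B_t/3)/5) = (-35*sin(5*B_t/3)/18) dt + (7*cos(5*B_t/3)/3) dB_t

Itô's formula for f(B_t) gives d f(B_t) = f'(B_t) dB_t + (1/2) f''(B_t) dt. Compute derivatives of f(x) = 7*sin(5*x/3)/5:
  f'(x)  = 7*cos(5*x/3)/3
  f''(x) = -35*sin(5*x/3)/9
Substitute x = B_t and multiply the f'' term by 1/2:
  drift     = (1/2) * (-35*sin(5*x/3)/9) evaluated at B_t = -35*sin(5*B_t/3)/18
  diffusion = (7*cos(5*x/3)/3) evaluated at B_t = 7*cos(5*B_t/3)/3
Therefore d(7*sin(5*B_t/3)/5) = (-35*sin(5*B_t/3)/18) dt + (7*cos(5*B_t/3)/3) dB_t.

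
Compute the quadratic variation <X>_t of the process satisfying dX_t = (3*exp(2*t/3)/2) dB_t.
<X>_t = 27*exp(4*t/3)/16 - 27/16

For an Itô process dX_t = a(t) dt + b(t) dB_t, the quadratic variation is <X>_t = int_0^t b(s)^2 ds (the drift term does not contribute). Here b(s) = 3*exp(2*s/3)/2, so
  b(s)^2 = 9*exp(4*s/3)/4.
Integrating from 0 to t:
  <X>_t = int_0^t (9*exp(4*s/3)/4) ds = 27*exp(4*t/3)/16 - 27/16.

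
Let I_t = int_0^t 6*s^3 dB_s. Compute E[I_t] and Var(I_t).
E[I_t] = 0; Var(I_t) = 36*t^7/7

The Itô integral of a deterministic integrand f(s) has mean 0 because each increment f(s) * (B_{s+ds} - B_s) has mean 0. By the Itô isometry:
  Var( int_0^t f(s) dB_s ) = E[ (int_0^t f(s) dB_s)^2 ] = int_0^t f(s)^2 ds.
Here f(s) = 6*s^3, so f(s)^2 = 36*s^6. Integrate:
  int_0^t (36*s^6) ds = 36*t^7/7.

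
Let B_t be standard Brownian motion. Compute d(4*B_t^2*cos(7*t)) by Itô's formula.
d(4*B_t^2*cos(7*t)) = (-28*B_t^2*sin(7*t) + 4*cos(7*t)) dt + (8*B_t*cos(7*t)) dB_t

Itô's formula for f(t, x): d f(t, B_t) = (f_t + (1/2) f_xx) dt + f_x dB_t. Compute partials of f(t, x) = 4*x^2*cos(7*t):
  f_t(t,x)  = -28*x^2*sin(7*t)
  f_x(t,x)  = 8*x*cos(7*t)
  f_xx(t,x) = 8*cos(7*t)
Assemble drift = f_t + (1/2) f_xx = -28*x^2*sin(7*t) + 4*cos(7*t) and diffusion = f_x = 8*x*cos(7*t). Substituting x = B_t:
  d(4*B_t^2*cos(7*t)) = (-28*B_t^2*sin(7*t) + 4*cos(7*t)) dt + (8*B_t*cos(7*t)) dB_t.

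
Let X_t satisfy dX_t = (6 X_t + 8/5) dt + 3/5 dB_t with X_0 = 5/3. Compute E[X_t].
E[X_t] = 29*exp(6*t)/15 - 4/15

Taking expectations and using E[dB_t] = 0, the mean m(t) = E[X_t] satisfies the ODE m'(t) = a m(t) + b with m(0) = x_0. With a = 6, b = 8/5, x_0 = 5/3, the solution is
  m(t) = x_0 * exp(a t) + (b/a) * (exp(a t) - 1)
       = (5/3) * exp(6 t) + ((8/5)/6) * (exp(6 t) - 1)
       = 29*exp(6*t)/15 - 4/15.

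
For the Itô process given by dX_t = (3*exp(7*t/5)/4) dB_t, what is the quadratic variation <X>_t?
<X>_t = 45*exp(14*t/5)/224 - 45/224

For an Itô process dX_t = a(t) dt + b(t) dB_t, the quadratic variation is <X>_t = int_0^t b(s)^2 ds (the drift term does not contribute). Here b(s) = 3*exp(7*s/5)/4, so
  b(s)^2 = 9*exp(14*s/5)/16.
Integrating from 0 to t:
  <X>_t = int_0^t (9*exp(14*s/5)/16) ds = 45*exp(14*t/5)/224 - 45/224.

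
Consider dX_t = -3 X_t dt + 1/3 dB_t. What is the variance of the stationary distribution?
lim Var(X_t) = 1/54

The OU SDE dX = -theta X dt + sigma dB admits the integrating factor exp(theta t): d(exp(theta t) X_t) = sigma exp(theta t) dB_t. Integrating from 0 to t gives X_t = x_0 * exp(-theta t) + sigma * int_0^t exp(-theta (t-s)) dB_s for any initial x_0. The Itô integral has variance (by the Itô isometry) sigma^2 * int_0^t exp(-2 theta (t - s)) ds = sigma^2 * (1 - exp(-2 theta t)) / (2 theta), independent of x_0.
With theta = 3, sigma = 1/3:
  Var(X_t) = (1/3)^2 * (1 - exp(-2*3 t)) / (2 * 3) = 1/54 - exp(-6*t)/54.
As t -> infinity, exp(-2*3 t) -> 0, so the stationary variance is sigma^2 / (2 theta) = 1/54.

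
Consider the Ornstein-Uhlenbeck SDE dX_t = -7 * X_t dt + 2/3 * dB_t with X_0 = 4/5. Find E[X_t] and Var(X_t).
E[X_t] = 4*exp(-7*t)/5; Var(X_t) = 2/63 - 2*exp(-14*t)/63

The OU SDE dX = -theta X dt + sigma dB admits the integrating factor exp(theta t): d(exp(theta t) X_t) = sigma exp(theta t) dB_t. Integrating from 0 to t:
  X_t = x_0 * exp(-theta t) + sigma * int_0^t exp(-theta (t-s)) dB_s.
The Itô integral has mean 0 and (by the Itô isometry) variance sigma^2 * int_0^t exp(-2 theta (t - s)) ds = sigma^2 * (1 - exp(-2 theta t)) / (2 theta).
With theta = 7, sigma = 2/3, x_0 = 4/5:
  E[X_t] = 4/5 * exp(-7 t) = 4*exp(-7*t)/5
  Var(X_t) = (2/3)^2 * (1 - exp(-2*7 t)) / (2 * 7) = 2/63 - 2*exp(-14*t)/63.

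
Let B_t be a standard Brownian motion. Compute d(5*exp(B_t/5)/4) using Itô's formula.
d(5*exp(B_t/5)/4) = (exp(B_t/5)/40) dt + (exp(B_t/5)/4) dB_t

Itô's formula for f(B_t) gives d f(B_t) = f'(B_t) dB_t + (1/2) f''(B_t) dt. Compute derivatives of f(x) = 5*exp(x/5)/4:
  f'(x)  = exp(x/5)/4
  f''(x) = exp(x/5)/20
Substitute x = B_t and multiply the f'' term by 1/2:
  drift     = (1/2) * (exp(x/5)/20) evaluated at B_t = exp(B_t/5)/40
  diffusion = (exp(x/5)/4) evaluated at B_t = exp(B_t/5)/4
Therefore d(5*exp(B_t/5)/4) = (exp(B_t/5)/40) dt + (exp(B_t/5)/4) dB_t.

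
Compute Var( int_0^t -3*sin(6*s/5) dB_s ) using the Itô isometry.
Var = 9*t/2 - 15*sin(12*t/5)/8

The Itô integral of a deterministic integrand f(s) has mean 0 because each increment f(s) * (B_{s+ds} - B_s) has mean 0. By the Itô isometry:
  Var( int_0^t f(s) dB_s ) = E[ (int_0^t f(s) dB_s)^2 ] = int_0^t f(s)^2 ds.
Here f(s) = -3*sin(6*s/5), so f(s)^2 = 9*sin(6*s/5)^2. Integrate:
  int_0^t (9*sin(6*s/5)^2) ds = 9*t/2 - 15*sin(12*t/5)/8.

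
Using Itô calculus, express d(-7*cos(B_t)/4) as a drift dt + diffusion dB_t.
d(-7*cos(B_t)/4) = (7*cos(B_t)/8) dt + (7*sin(B_t)/4) dB_t

Itô's formula for f(B_t) gives d f(B_t) = f'(B_t) dB_t + (1/2) f''(B_t) dt. Compute derivatives of f(x) = -7*cos(x)/4:
  f'(x)  = 7*sin(x)/4
  f''(x) = 7*cos(x)/4
Substitute x = B_t and multiply the f'' term by 1/2:
  drift     = (1/2) * (7*cos(x)/4) evaluated at B_t = 7*cos(B_t)/8
  diffusion = (7*sin(x)/4) evaluated at B_t = 7*sin(B_t)/4
Therefore d(-7*cos(B_t)/4) = (7*cos(B_t)/8) dt + (7*sin(B_t)/4) dB_t.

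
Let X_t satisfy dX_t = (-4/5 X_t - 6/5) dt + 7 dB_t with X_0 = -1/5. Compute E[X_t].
E[X_t] = -3/2 + 13*exp(-4*t/5)/10

Taking expectations and using E[dB_t] = 0, the mean m(t) = E[X_t] satisfies the ODE m'(t) = a m(t) + b with m(0) = x_0. With a = -4/5, b = -6/5, x_0 = -1/5, the solution is
  m(t) = x_0 * exp(a t) + (b/a) * (exp(a t) - 1)
       = (-1/5) * exp((-4/5) t) + ((-6/5)/(-4/5)) * (exp((-4/5) t) - 1)
       = -3/2 + 13*exp(-4*t/5)/10.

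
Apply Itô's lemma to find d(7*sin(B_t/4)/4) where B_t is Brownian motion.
d(7*sin(B_t/4)/4) = (-7*sin(B_t/4)/128) dt + (7*cos(B_t/4)/16) dB_t

Itô's formula for f(B_t) gives d f(B_t) = f'(B_t) dB_t + (1/2) f''(B_t) dt. Compute derivatives of f(x) = 7*sin(x/4)/4:
  f'(x)  = 7*cos(x/4)/16
  f''(x) = -7*sin(x/4)/64
Substitute x = B_t and multiply the f'' term by 1/2:
  drift     = (1/2) * (-7*sin(x/4)/64) evaluated at B_t = -7*sin(B_t/4)/128
  diffusion = (7*cos(x/4)/16) evaluated at B_t = 7*cos(B_t/4)/16
Therefore d(7*sin(B_t/4)/4) = (-7*sin(B_t/4)/128) dt + (7*cos(B_t/4)/16) dB_t.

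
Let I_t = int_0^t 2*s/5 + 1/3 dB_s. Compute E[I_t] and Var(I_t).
E[I_t] = 0; Var(I_t) = t*(12*t^2 + 30*t + 25)/225

The Itô integral of a deterministic integrand f(s) has mean 0 because each increment f(s) * (B_{s+ds} - B_s) has mean 0. By the Itô isometry:
  Var( int_0^t f(s) dB_s ) = E[ (int_0^t f(s) dB_s)^2 ] = int_0^t f(s)^2 ds.
Here f(s) = 2*s/5 + 1/3, so f(s)^2 = (6*s + 5)^2/225. Integrate:
  int_0^t ((6*s + 5)^2/225) ds = t*(12*t^2 + 30*t + 25)/225.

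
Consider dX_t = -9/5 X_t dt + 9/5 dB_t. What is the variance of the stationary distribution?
lim Var(X_t) = 9/10

The OU SDE dX = -theta X dt + sigma dB admits the integrating factor exp(theta t): d(exp(theta t) X_t) = sigma exp(theta t) dB_t. Integrating from 0 to t gives X_t = x_0 * exp(-theta t) + sigma * int_0^t exp(-theta (t-s)) dB_s for any initial x_0. The Itô integral has variance (by the Itô isometry) sigma^2 * int_0^t exp(-2 theta (t - s)) ds = sigma^2 * (1 - exp(-2 theta t)) / (2 theta), independent of x_0.
With theta = 9/5, sigma = 9/5:
  Var(X_t) = (9/5)^2 * (1 - exp(-2*9/5 t)) / (2 * 9/5) = 9/10 - 9*exp(-18*t/5)/10.
As t -> infinity, exp(-2*9/5 t) -> 0, so the stationary variance is sigma^2 / (2 theta) = 9/10.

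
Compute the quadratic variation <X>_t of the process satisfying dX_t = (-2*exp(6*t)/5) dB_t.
<X>_t = exp(12*t)/75 - 1/75

For an Itô process dX_t = a(t) dt + b(t) dB_t, the quadratic variation is <X>_t = int_0^t b(s)^2 ds (the drift term does not contribute). Here b(s) = -2*exp(6*s)/5, so
  b(s)^2 = 4*exp(12*s)/25.
Integrating from 0 to t:
  <X>_t = int_0^t (4*exp(12*s)/25) ds = exp(12*t)/75 - 1/75.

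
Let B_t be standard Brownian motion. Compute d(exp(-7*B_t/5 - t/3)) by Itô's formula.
d(exp(-7*B_t/5 - t/3)) = (97*exp(-7*B_t/5 - t/3)/150) dt + (-7*exp(-7*B_t/5 - t/3)/5) dB_t

Itô's formula for f(t, x): d f(t, B_t) = (f_t + (1/2) f_xx) dt + f_x dB_t. Compute partials of f(t, x) = exp(-t/3 - 7*x/5):
  f_t(t,x)  = -exp(-t/3 - 7*x/5)/3
  f_x(t,x)  = -7*exp(-t/3 - 7*x/5)/5
  f_xx(t,x) = 49*exp(-t/3 - 7*x/5)/25
Assemble drift = f_t + (1/2) f_xx = 97*exp(-t/3 - 7*x/5)/150 and diffusion = f_x = -7*exp(-t/3 - 7*x/5)/5. Substituting x = B_t:
  d(exp(-7*B_t/5 - t/3)) = (97*exp(-7*B_t/5 - t/3)/150) dt + (-7*exp(-7*B_t/5 - t/3)/5) dB_t.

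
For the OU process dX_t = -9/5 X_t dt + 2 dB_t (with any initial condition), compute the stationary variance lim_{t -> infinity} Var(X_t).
lim Var(X_t) = 10/9

The OU SDE dX = -theta X dt + sigma dB admits the integrating factor exp(theta t): d(exp(theta t) X_t) = sigma exp(theta t) dB_t. Integrating from 0 to t gives X_t = x_0 * exp(-theta t) + sigma * int_0^t exp(-theta (t-s)) dB_s for any initial x_0. The Itô integral has variance (by the Itô isometry) sigma^2 * int_0^t exp(-2 theta (t - s)) ds = sigma^2 * (1 - exp(-2 theta t)) / (2 theta), independent of x_0.
With theta = 9/5, sigma = 2:
  Var(X_t) = (2)^2 * (1 - exp(-2*9/5 t)) / (2 * 9/5) = 10/9 - 10*exp(-18*t/5)/9.
As t -> infinity, exp(-2*9/5 t) -> 0, so the stationary variance is sigma^2 / (2 theta) = 10/9.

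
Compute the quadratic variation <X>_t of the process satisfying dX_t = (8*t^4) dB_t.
<X>_t = 64*t^9/9

For an Itô process dX_t = a(t) dt + b(t) dB_t, the quadratic variation is <X>_t = int_0^t b(s)^2 ds (the drift term does not contribute). Here b(s) = 8*s^4, so
  b(s)^2 = 64*s^8.
Integrating from 0 to t:
  <X>_t = int_0^t (64*s^8) ds = 64*t^9/9.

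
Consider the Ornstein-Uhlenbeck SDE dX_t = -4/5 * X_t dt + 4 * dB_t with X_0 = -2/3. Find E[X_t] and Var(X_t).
E[X_t] = -2*exp(-4*t/5)/3; Var(X_t) = 10 - 10*exp(-8*t/5)

The OU SDE dX = -theta X dt + sigma dB admits the integrating factor exp(theta t): d(exp(theta t) X_t) = sigma exp(theta t) dB_t. Integrating from 0 to t:
  X_t = x_0 * exp(-theta t) + sigma * int_0^t exp(-theta (t-s)) dB_s.
The Itô integral has mean 0 and (by the Itô isometry) variance sigma^2 * int_0^t exp(-2 theta (t - s)) ds = sigma^2 * (1 - exp(-2 theta t)) / (2 theta).
With theta = 4/5, sigma = 4, x_0 = -2/3:
  E[X_t] = -2/3 * exp(-4/5 t) = -2*exp(-4*t/5)/3
  Var(X_t) = (4)^2 * (1 - exp(-2*4/5 t)) / (2 * 4/5) = 10 - 10*exp(-8*t/5).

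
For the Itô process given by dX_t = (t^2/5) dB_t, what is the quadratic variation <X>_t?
<X>_t = t^5/125

For an Itô process dX_t = a(t) dt + b(t) dB_t, the quadratic variation is <X>_t = int_0^t b(s)^2 ds (the drift term does not contribute). Here b(s) = s^2/5, so
  b(s)^2 = s^4/25.
Integrating from 0 to t:
  <X>_t = int_0^t (s^4/25) ds = t^5/125.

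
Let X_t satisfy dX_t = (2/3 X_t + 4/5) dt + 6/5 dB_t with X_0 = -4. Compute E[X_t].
E[X_t] = -14*exp(2*t/3)/5 - 6/5

Taking expectations and using E[dB_t] = 0, the mean m(t) = E[X_t] satisfies the ODE m'(t) = a m(t) + b with m(0) = x_0. With a = 2/3, b = 4/5, x_0 = -4, the solution is
  m(t) = x_0 * exp(a t) + (b/a) * (exp(a t) - 1)
       = (-4) * exp((2/3) t) + ((4/5)/(2/3)) * (exp((2/3) t) - 1)
       = -14*exp(2*t/3)/5 - 6/5.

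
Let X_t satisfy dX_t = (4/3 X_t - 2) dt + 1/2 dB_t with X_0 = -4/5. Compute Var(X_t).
Var(X_t) = 3*exp(8*t/3)/32 - 3/32

The variance V(t) = Var(X_t) satisfies V'(t) = 2 a V(t) + c^2 with V(0) = 0 (drift coefficient is linear in X, diffusion is constant). With a = 4/3, c = 1/2, the solution is
  V(t) = (c^2 / (2 a)) * (exp(2 a t) - 1)
       = ((1/2)^2 / (2*(4/3))) * (exp((8/3) t) - 1)
       = 3*exp(8*t/3)/32 - 3/32.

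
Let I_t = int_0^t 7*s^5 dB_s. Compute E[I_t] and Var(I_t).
E[I_t] = 0; Var(I_t) = 49*t^11/11

The Itô integral of a deterministic integrand f(s) has mean 0 because each increment f(s) * (B_{s+ds} - B_s) has mean 0. By the Itô isometry:
  Var( int_0^t f(s) dB_s ) = E[ (int_0^t f(s) dB_s)^2 ] = int_0^t f(s)^2 ds.
Here f(s) = 7*s^5, so f(s)^2 = 49*s^10. Integrate:
  int_0^t (49*s^10) ds = 49*t^11/11.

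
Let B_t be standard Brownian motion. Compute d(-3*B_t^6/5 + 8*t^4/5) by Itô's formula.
d(-3*B_t^6/5 + 8*t^4/5) = (-9*B_t^4 + 32*t^3/5) dt + (-18*B_t^5/5) dB_t

Itô's formula for f(t, x): d f(t, B_t) = (f_t + (1/2) f_xx) dt + f_x dB_t. Compute partials of f(t, x) = 8*t^4/5 - 3*x^6/5:
  f_t(t,x)  = 32*t^3/5
  f_x(t,x)  = -18*x^5/5
  f_xx(t,x) = -18*x^4
Assemble drift = f_t + (1/2) f_xx = 32*t^3/5 - 9*x^4 and diffusion = f_x = -18*x^5/5. Substituting x = B_t:
  d(-3*B_t^6/5 + 8*t^4/5) = (-9*B_t^4 + 32*t^3/5) dt + (-18*B_t^5/5) dB_t.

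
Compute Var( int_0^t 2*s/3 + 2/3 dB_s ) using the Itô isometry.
Var = 4*t*(t^2 + 3*t + 3)/27

The Itô integral of a deterministic integrand f(s) has mean 0 because each increment f(s) * (B_{s+ds} - B_s) has mean 0. By the Itô isometry:
  Var( int_0^t f(s) dB_s ) = E[ (int_0^t f(s) dB_s)^2 ] = int_0^t f(s)^2 ds.
Here f(s) = 2*s/3 + 2/3, so f(s)^2 = 4*(s + 1)^2/9. Integrate:
  int_0^t (4*(s + 1)^2/9) ds = 4*t*(t^2 + 3*t + 3)/27.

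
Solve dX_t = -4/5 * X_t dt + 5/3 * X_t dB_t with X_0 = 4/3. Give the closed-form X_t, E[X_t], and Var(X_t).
X_t = 4/3 * exp((-197/90) t + (5/3) B_t); E[X_t] = 4*exp(-4*t/5)/3; Var(X_t) = (16*exp(25*t/9) - 16)*exp(-8*t/5)/9

For GBM dX = mu X dt + sigma X dB with X_0 = x_0, apply Itô to Y = log X: dY = (mu - sigma^2/2) dt + sigma dB, so Y_t = log(x_0) + (mu - sigma^2/2) t + sigma B_t and hence X_t = x_0 * exp((mu - sigma^2/2) t + sigma B_t).
With mu = -4/5, sigma = 5/3, x_0 = 4/3, this gives:
  X_t = 4/3 * exp((-197/90) * t + (5/3) * B_t).
Since sigma*B_t ~ Normal(0, sigma^2 t), E[exp(sigma*B_t)] = exp(sigma^2 t / 2); so E[X_t] = x_0 * exp((mu - sigma^2/2) t) * exp(sigma^2 t / 2) = x_0 * exp(mu t) = 4*exp(-4*t/5)/3.
Var(X_t) = E[X_t^2] - (E[X_t])^2 = x_0^2 * exp(2 mu t) * (exp(sigma^2 t) - 1) = (16*exp(25*t/9) - 16)*exp(-8*t/5)/9.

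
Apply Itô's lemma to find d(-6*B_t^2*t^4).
d(-6*B_t^2*t^4) = (6*t^3*(-4*B_t^2 - t)) dt + (-12*B_t*t^4) dB_t

Itô's formula for f(t, x): d f(t, B_t) = (f_t + (1/2) f_xx) dt + f_x dB_t. Compute partials of f(t, x) = -6*t^4*x^2:
  f_t(t,x)  = -24*t^3*x^2
  f_x(t,x)  = -12*t^4*x
  f_xx(t,x) = -12*t^4
Assemble drift = f_t + (1/2) f_xx = 6*t^3*(-t - 4*x^2) and diffusion = f_x = -12*t^4*x. Substituting x = B_t:
  d(-6*B_t^2*t^4) = (6*t^3*(-4*B_t^2 - t)) dt + (-12*B_t*t^4) dB_t.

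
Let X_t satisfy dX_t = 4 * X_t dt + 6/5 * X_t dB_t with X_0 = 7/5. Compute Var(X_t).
Var(X_t) = 49*(exp(36*t/25) - 1)*exp(8*t)/25

For GBM dX = mu X dt + sigma X dB with X_0 = x_0, apply Itô to Y = log X: dY = (mu - sigma^2/2) dt + sigma dB, so Y_t = log(x_0) + (mu - sigma^2/2) t + sigma B_t and hence X_t = x_0 * exp((mu - sigma^2/2) t + sigma B_t).
With mu = 4, sigma = 6/5, x_0 = 7/5, this gives:
  X_t = 7/5 * exp((82/25) * t + (6/5) * B_t).
Since sigma*B_t ~ Normal(0, sigma^2 t), E[exp(sigma*B_t)] = exp(sigma^2 t / 2); so E[X_t] = x_0 * exp((mu - sigma^2/2) t) * exp(sigma^2 t / 2) = x_0 * exp(mu t) = 7*exp(4*t)/5.
Var(X_t) = E[X_t^2] - (E[X_t])^2 = x_0^2 * exp(2 mu t) * (exp(sigma^2 t) - 1) = 49*(exp(36*t/25) - 1)*exp(8*t)/25.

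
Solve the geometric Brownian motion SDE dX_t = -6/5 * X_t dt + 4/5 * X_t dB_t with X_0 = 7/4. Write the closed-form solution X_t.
X_t = 7/4 * exp((-38/25) * t + (4/5) * B_t)

For GBM dX = mu X dt + sigma X dB with X_0 = x_0, apply Itô to Y = log X: dY = (mu - sigma^2/2) dt + sigma dB, so Y_t = log(x_0) + (mu - sigma^2/2) t + sigma B_t and hence X_t = x_0 * exp((mu - sigma^2/2) t + sigma B_t).
With mu = -6/5, sigma = 4/5, x_0 = 7/4, this gives:
  X_t = 7/4 * exp((-38/25) * t + (4/5) * B_t).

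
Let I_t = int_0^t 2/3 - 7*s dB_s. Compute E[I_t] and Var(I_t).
E[I_t] = 0; Var(I_t) = t*(147*t^2 - 42*t + 4)/9

The Itô integral of a deterministic integrand f(s) has mean 0 because each increment f(s) * (B_{s+ds} - B_s) has mean 0. By the Itô isometry:
  Var( int_0^t f(s) dB_s ) = E[ (int_0^t f(s) dB_s)^2 ] = int_0^t f(s)^2 ds.
Here f(s) = 2/3 - 7*s, so f(s)^2 = (21*s - 2)^2/9. Integrate:
  int_0^t ((21*s - 2)^2/9) ds = t*(147*t^2 - 42*t + 4)/9.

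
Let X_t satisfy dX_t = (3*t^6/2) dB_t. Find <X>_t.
<X>_t = 9*t^13/52

For an Itô process dX_t = a(t) dt + b(t) dB_t, the quadratic variation is <X>_t = int_0^t b(s)^2 ds (the drift term does not contribute). Here b(s) = 3*s^6/2, so
  b(s)^2 = 9*s^12/4.
Integrating from 0 to t:
  <X>_t = int_0^t (9*s^12/4) ds = 9*t^13/52.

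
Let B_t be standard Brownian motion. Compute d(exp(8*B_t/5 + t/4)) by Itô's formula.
d(exp(8*B_t/5 + t/4)) = (153*exp(8*B_t/5 + t/4)/100) dt + (8*exp(8*B_t/5 + t/4)/5) dB_t

Itô's formula for f(t, x): d f(t, B_t) = (f_t + (1/2) f_xx) dt + f_x dB_t. Compute partials of f(t, x) = exp(t/4 + 8*x/5):
  f_t(t,x)  = exp(t/4 + 8*x/5)/4
  f_x(t,x)  = 8*exp(t/4 + 8*x/5)/5
  f_xx(t,x) = 64*exp(t/4 + 8*x/5)/25
Assemble drift = f_t + (1/2) f_xx = 153*exp(t/4 + 8*x/5)/100 and diffusion = f_x = 8*exp(t/4 + 8*x/5)/5. Substituting x = B_t:
  d(exp(8*B_t/5 + t/4)) = (153*exp(8*B_t/5 + t/4)/100) dt + (8*exp(8*B_t/5 + t/4)/5) dB_t.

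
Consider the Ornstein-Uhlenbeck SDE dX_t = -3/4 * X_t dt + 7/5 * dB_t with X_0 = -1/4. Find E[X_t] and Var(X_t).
E[X_t] = -exp(-3*t/4)/4; Var(X_t) = 98/75 - 98*exp(-3*t/2)/75

The OU SDE dX = -theta X dt + sigma dB admits the integrating factor exp(theta t): d(exp(theta t) X_t) = sigma exp(theta t) dB_t. Integrating from 0 to t:
  X_t = x_0 * exp(-theta t) + sigma * int_0^t exp(-theta (t-s)) dB_s.
The Itô integral has mean 0 and (by the Itô isometry) variance sigma^2 * int_0^t exp(-2 theta (t - s)) ds = sigma^2 * (1 - exp(-2 theta t)) / (2 theta).
With theta = 3/4, sigma = 7/5, x_0 = -1/4:
  E[X_t] = -1/4 * exp(-3/4 t) = -exp(-3*t/4)/4
  Var(X_t) = (7/5)^2 * (1 - exp(-2*3/4 t)) / (2 * 3/4) = 98/75 - 98*exp(-3*t/2)/75.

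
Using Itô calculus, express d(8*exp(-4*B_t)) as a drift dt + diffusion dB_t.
d(8*exp(-4*B_t)) = (64*exp(-4*B_t)) dt + (-32*exp(-4*B_t)) dB_t

Itô's formula for f(B_t) gives d f(B_t) = f'(B_t) dB_t + (1/2) f''(B_t) dt. Compute derivatives of f(x) = 8*exp(-4*x):
  f'(x)  = -32*exp(-4*x)
  f''(x) = 128*exp(-4*x)
Substitute x = B_t and multiply the f'' term by 1/2:
  drift     = (1/2) * (128*exp(-4*x)) evaluated at B_t = 64*exp(-4*B_t)
  diffusion = (-32*exp(-4*x)) evaluated at B_t = -32*exp(-4*B_t)
Therefore d(8*exp(-4*B_t)) = (64*exp(-4*B_t)) dt + (-32*exp(-4*B_t)) dB_t.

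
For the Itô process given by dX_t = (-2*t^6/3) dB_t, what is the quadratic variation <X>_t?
<X>_t = 4*t^13/117

For an Itô process dX_t = a(t) dt + b(t) dB_t, the quadratic variation is <X>_t = int_0^t b(s)^2 ds (the drift term does not contribute). Here b(s) = -2*s^6/3, so
  b(s)^2 = 4*s^12/9.
Integrating from 0 to t:
  <X>_t = int_0^t (4*s^12/9) ds = 4*t^13/117.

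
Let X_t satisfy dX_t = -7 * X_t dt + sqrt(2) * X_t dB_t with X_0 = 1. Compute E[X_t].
E[X_t] = exp(-7*t)

For GBM dX = mu X dt + sigma X dB with X_0 = x_0, apply Itô to Y = log X: dY = (mu - sigma^2/2) dt + sigma dB, so Y_t = log(x_0) + (mu - sigma^2/2) t + sigma B_t and hence X_t = x_0 * exp((mu - sigma^2/2) t + sigma B_t).
With mu = -7, sigma = sqrt(2), x_0 = 1, this gives:
  X_t = 1 * exp((-8) * t + (sqrt(2)) * B_t).
Since sigma*B_t ~ Normal(0, sigma^2 t), E[exp(sigma*B_t)] = exp(sigma^2 t / 2); so E[X_t] = x_0 * exp((mu - sigma^2/2) t) * exp(sigma^2 t / 2) = x_0 * exp(mu t) = exp(-7*t).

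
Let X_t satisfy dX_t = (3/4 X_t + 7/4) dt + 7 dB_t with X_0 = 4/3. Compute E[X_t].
E[X_t] = 11*exp(3*t/4)/3 - 7/3

Taking expectations and using E[dB_t] = 0, the mean m(t) = E[X_t] satisfies the ODE m'(t) = a m(t) + b with m(0) = x_0. With a = 3/4, b = 7/4, x_0 = 4/3, the solution is
  m(t) = x_0 * exp(a t) + (b/a) * (exp(a t) - 1)
       = (4/3) * exp((3/4) t) + ((7/4)/(3/4)) * (exp((3/4) t) - 1)
       = 11*exp(3*t/4)/3 - 7/3.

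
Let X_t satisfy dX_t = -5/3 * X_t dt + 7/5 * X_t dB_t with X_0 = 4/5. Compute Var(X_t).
Var(X_t) = (16*exp(49*t/25) - 16)*exp(-10*t/3)/25

For GBM dX = mu X dt + sigma X dB with X_0 = x_0, apply Itô to Y = log X: dY = (mu - sigma^2/2) dt + sigma dB, so Y_t = log(x_0) + (mu - sigma^2/2) t + sigma B_t and hence X_t = x_0 * exp((mu - sigma^2/2) t + sigma B_t).
With mu = -5/3, sigma = 7/5, x_0 = 4/5, this gives:
  X_t = 4/5 * exp((-397/150) * t + (7/5) * B_t).
Since sigma*B_t ~ Normal(0, sigma^2 t), E[exp(sigma*B_t)] = exp(sigma^2 t / 2); so E[X_t] = x_0 * exp((mu - sigma^2/2) t) * exp(sigma^2 t / 2) = x_0 * exp(mu t) = 4*exp(-5*t/3)/5.
Var(X_t) = E[X_t^2] - (E[X_t])^2 = x_0^2 * exp(2 mu t) * (exp(sigma^2 t) - 1) = (16*exp(49*t/25) - 16)*exp(-10*t/3)/25.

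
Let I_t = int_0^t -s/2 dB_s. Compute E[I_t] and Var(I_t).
E[I_t] = 0; Var(I_t) = t^3/12

The Itô integral of a deterministic integrand f(s) has mean 0 because each increment f(s) * (B_{s+ds} - B_s) has mean 0. By the Itô isometry:
  Var( int_0^t f(s) dB_s ) = E[ (int_0^t f(s) dB_s)^2 ] = int_0^t f(s)^2 ds.
Here f(s) = -s/2, so f(s)^2 = s^2/4. Integrate:
  int_0^t (s^2/4) ds = t^3/12.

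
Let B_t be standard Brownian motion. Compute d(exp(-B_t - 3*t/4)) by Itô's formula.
d(exp(-B_t - 3*t/4)) = (-exp(-B_t - 3*t/4)/4) dt + (-exp(-B_t - 3*t/4)) dB_t

Itô's formula for f(t, x): d f(t, B_t) = (f_t + (1/2) f_xx) dt + f_x dB_t. Compute partials of f(t, x) = exp(-3*t/4 - x):
  f_t(t,x)  = -3*exp(-3*t/4 - x)/4
  f_x(t,x)  = -exp(-3*t/4 - x)
  f_xx(t,x) = exp(-3*t/4 - x)
Assemble drift = f_t + (1/2) f_xx = -exp(-3*t/4 - x)/4 and diffusion = f_x = -exp(-3*t/4 - x). Substituting x = B_t:
  d(exp(-B_t - 3*t/4)) = (-exp(-B_t - 3*t/4)/4) dt + (-exp(-B_t - 3*t/4)) dB_t.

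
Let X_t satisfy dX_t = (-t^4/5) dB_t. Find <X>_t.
<X>_t = t^9/225

For an Itô process dX_t = a(t) dt + b(t) dB_t, the quadratic variation is <X>_t = int_0^t b(s)^2 ds (the drift term does not contribute). Here b(s) = -s^4/5, so
  b(s)^2 = s^8/25.
Integrating from 0 to t:
  <X>_t = int_0^t (s^8/25) ds = t^9/225.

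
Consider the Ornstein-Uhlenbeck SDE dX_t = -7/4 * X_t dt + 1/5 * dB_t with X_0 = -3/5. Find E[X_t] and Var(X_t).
E[X_t] = -3*exp(-7*t/4)/5; Var(X_t) = 2/175 - 2*exp(-7*t/2)/175

The OU SDE dX = -theta X dt + sigma dB admits the integrating factor exp(theta t): d(exp(theta t) X_t) = sigma exp(theta t) dB_t. Integrating from 0 to t:
  X_t = x_0 * exp(-theta t) + sigma * int_0^t exp(-theta (t-s)) dB_s.
The Itô integral has mean 0 and (by the Itô isometry) variance sigma^2 * int_0^t exp(-2 theta (t - s)) ds = sigma^2 * (1 - exp(-2 theta t)) / (2 theta).
With theta = 7/4, sigma = 1/5, x_0 = -3/5:
  E[X_t] = -3/5 * exp(-7/4 t) = -3*exp(-7*t/4)/5
  Var(X_t) = (1/5)^2 * (1 - exp(-2*7/4 t)) / (2 * 7/4) = 2/175 - 2*exp(-7*t/2)/175.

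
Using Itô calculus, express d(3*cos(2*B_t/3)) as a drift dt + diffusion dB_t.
d(3*cos(2*B_t/3)) = (-2*cos(2*B_t/3)/3) dt + (-2*sin(2*B_t/3)) dB_t

Itô's formula for f(B_t) gives d f(B_t) = f'(B_t) dB_t + (1/2) f''(B_t) dt. Compute derivatives of f(x) = 3*cos(2*x/3):
  f'(x)  = -2*sin(2*x/3)
  f''(x) = -4*cos(2*x/3)/3
Substitute x = B_t and multiply the f'' term by 1/2:
  drift     = (1/2) * (-4*cos(2*x/3)/3) evaluated at B_t = -2*cos(2*B_t/3)/3
  diffusion = (-2*sin(2*x/3)) evaluated at B_t = -2*sin(2*B_t/3)
Therefore d(3*cos(2*B_t/3)) = (-2*cos(2*B_t/3)/3) dt + (-2*sin(2*B_t/3)) dB_t.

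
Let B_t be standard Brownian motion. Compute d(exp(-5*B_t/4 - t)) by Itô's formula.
d(exp(-5*B_t/4 - t)) = (-7*exp(-5*B_t/4 - t)/32) dt + (-5*exp(-5*B_t/4 - t)/4) dB_t

Itô's formula for f(t, x): d f(t, B_t) = (f_t + (1/2) f_xx) dt + f_x dB_t. Compute partials of f(t, x) = exp(-t - 5*x/4):
  f_t(t,x)  = -exp(-t - 5*x/4)
  f_x(t,x)  = -5*exp(-t - 5*x/4)/4
  f_xx(t,x) = 25*exp(-t - 5*x/4)/16
Assemble drift = f_t + (1/2) f_xx = -7*exp(-t - 5*x/4)/32 and diffusion = f_x = -5*exp(-t - 5*x/4)/4. Substituting x = B_t:
  d(exp(-5*B_t/4 - t)) = (-7*exp(-5*B_t/4 - t)/32) dt + (-5*exp(-5*B_t/4 - t)/4) dB_t.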